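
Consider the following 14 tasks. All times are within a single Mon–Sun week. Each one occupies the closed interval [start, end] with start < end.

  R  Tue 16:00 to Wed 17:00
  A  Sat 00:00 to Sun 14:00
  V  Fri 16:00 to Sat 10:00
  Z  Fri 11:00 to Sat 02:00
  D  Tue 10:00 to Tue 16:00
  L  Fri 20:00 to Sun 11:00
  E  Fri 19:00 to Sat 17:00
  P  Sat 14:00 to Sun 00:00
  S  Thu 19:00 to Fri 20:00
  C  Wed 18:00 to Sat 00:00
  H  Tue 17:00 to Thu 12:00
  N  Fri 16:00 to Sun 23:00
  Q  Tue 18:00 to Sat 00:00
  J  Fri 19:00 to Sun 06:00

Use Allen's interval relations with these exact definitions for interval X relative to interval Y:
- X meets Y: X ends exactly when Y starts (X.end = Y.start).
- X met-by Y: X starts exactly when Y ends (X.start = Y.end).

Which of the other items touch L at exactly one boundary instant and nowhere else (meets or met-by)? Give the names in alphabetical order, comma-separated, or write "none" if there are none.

Target L = [Fri 20:00, Sun 11:00].
A [Sat 00:00, Sun 14:00] → overlapped-by → no.
C [Wed 18:00, Sat 00:00] → overlaps → no.
D [Tue 10:00, Tue 16:00] → before → no.
E [Fri 19:00, Sat 17:00] → overlaps → no.
H [Tue 17:00, Thu 12:00] → before → no.
J [Fri 19:00, Sun 06:00] → overlaps → no.
N [Fri 16:00, Sun 23:00] → contains → no.
P [Sat 14:00, Sun 00:00] → during → no.
Q [Tue 18:00, Sat 00:00] → overlaps → no.
R [Tue 16:00, Wed 17:00] → before → no.
S [Thu 19:00, Fri 20:00] → meets → yes.
V [Fri 16:00, Sat 10:00] → overlaps → no.
Z [Fri 11:00, Sat 02:00] → overlaps → no.
Result: S.

S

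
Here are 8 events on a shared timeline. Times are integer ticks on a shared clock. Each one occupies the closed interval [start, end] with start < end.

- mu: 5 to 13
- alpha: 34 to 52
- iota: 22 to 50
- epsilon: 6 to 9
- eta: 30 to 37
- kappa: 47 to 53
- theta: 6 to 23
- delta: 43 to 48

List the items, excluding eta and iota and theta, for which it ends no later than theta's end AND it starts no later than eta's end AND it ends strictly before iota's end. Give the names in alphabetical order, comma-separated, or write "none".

Conditions: its end is no later than theta's end (X.end <= 23) AND its start is no later than eta's end (X.start <= 37) AND its end is strictly before iota's end (X.end < 50).
alpha: end 52 <= 23? ✗; start 34 <= 37? ✓; end 52 < 50? ✗ → no.
delta: end 48 <= 23? ✗; start 43 <= 37? ✗; end 48 < 50? ✓ → no.
epsilon: end 9 <= 23? ✓; start 6 <= 37? ✓; end 9 < 50? ✓ → yes.
kappa: end 53 <= 23? ✗; start 47 <= 37? ✗; end 53 < 50? ✗ → no.
mu: end 13 <= 23? ✓; start 5 <= 37? ✓; end 13 < 50? ✓ → yes.
Result: epsilon, mu.

epsilon, mu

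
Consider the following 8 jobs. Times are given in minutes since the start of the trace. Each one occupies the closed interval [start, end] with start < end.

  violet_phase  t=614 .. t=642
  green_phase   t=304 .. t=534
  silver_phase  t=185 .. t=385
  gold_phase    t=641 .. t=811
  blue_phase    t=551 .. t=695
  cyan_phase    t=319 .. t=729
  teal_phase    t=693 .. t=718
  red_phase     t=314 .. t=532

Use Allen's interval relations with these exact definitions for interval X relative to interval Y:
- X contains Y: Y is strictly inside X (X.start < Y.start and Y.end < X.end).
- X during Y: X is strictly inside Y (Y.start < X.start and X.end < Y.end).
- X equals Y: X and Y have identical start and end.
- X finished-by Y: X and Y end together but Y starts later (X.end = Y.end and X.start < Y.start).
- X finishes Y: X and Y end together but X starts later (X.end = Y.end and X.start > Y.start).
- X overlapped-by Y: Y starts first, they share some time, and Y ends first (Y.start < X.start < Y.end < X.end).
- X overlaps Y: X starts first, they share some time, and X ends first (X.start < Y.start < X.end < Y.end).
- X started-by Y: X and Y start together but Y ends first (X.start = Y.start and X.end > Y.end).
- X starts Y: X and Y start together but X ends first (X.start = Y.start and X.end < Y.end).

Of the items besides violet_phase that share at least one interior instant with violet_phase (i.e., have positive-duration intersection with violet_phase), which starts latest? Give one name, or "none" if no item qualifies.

Target violet_phase = [t=614, t=642].
blue_phase [t=551, t=695] → contains → candidate.
cyan_phase [t=319, t=729] → contains → candidate.
gold_phase [t=641, t=811] → overlapped-by → candidate.
green_phase [t=304, t=534] → before → excluded.
red_phase [t=314, t=532] → before → excluded.
silver_phase [t=185, t=385] → before → excluded.
teal_phase [t=693, t=718] → after → excluded.
Among candidates, latest start is t=641 → gold_phase.

gold_phase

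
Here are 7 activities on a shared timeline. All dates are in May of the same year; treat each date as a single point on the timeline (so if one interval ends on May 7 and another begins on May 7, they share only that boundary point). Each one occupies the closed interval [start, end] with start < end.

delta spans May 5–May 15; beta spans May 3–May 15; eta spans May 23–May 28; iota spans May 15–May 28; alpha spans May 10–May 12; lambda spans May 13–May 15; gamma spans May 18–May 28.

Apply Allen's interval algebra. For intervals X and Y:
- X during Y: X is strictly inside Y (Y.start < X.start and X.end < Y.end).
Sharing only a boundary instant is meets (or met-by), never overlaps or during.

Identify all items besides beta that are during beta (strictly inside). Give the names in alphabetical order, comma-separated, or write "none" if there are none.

Target beta = [May 3, May 15].
alpha [May 10, May 12] → during → yes.
delta [May 5, May 15] → finishes → no.
eta [May 23, May 28] → after → no.
gamma [May 18, May 28] → after → no.
iota [May 15, May 28] → met-by → no.
lambda [May 13, May 15] → finishes → no.
Result: alpha.

alpha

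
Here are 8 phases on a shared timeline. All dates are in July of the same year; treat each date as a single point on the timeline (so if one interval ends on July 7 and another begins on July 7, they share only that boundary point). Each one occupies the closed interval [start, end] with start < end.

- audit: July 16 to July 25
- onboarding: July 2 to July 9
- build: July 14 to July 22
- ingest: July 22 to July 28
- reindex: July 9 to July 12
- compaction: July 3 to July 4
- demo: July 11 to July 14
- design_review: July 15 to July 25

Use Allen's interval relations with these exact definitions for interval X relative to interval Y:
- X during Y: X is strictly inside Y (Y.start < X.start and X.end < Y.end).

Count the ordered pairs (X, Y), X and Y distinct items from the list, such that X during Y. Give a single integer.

Checking all 56 ordered pairs for relation 'during'; matching pairs in alphabetical order:
(compaction, onboarding): compaction during onboarding ✓
Count: 1.

1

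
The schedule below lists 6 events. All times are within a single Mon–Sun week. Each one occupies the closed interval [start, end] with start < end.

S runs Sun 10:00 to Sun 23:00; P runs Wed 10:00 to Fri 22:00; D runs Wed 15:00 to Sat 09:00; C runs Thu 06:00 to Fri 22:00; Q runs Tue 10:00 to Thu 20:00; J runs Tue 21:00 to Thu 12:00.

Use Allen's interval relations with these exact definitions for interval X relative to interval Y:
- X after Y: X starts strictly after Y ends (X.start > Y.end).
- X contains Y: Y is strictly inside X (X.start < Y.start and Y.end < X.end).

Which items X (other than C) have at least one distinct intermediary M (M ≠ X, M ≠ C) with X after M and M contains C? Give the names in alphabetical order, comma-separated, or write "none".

Target C = [Thu 06:00, Fri 22:00].
Intermediaries M with M contains C: D.
Via D — items with X after D: S.
Union: S.

S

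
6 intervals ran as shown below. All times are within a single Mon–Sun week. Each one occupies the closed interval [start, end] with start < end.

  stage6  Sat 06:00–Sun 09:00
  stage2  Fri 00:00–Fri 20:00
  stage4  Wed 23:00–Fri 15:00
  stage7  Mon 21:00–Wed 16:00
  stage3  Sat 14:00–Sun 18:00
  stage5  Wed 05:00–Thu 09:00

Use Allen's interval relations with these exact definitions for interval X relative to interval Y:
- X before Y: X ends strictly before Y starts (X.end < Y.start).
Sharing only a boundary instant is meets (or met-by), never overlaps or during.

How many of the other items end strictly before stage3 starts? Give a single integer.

4

Target stage3 = [Sat 14:00, Sun 18:00].
stage2 [Fri 00:00, Fri 20:00] → before → counts.
stage4 [Wed 23:00, Fri 15:00] → before → counts.
stage5 [Wed 05:00, Thu 09:00] → before → counts.
stage6 [Sat 06:00, Sun 09:00] → overlaps → no.
stage7 [Mon 21:00, Wed 16:00] → before → counts.
Total: 4.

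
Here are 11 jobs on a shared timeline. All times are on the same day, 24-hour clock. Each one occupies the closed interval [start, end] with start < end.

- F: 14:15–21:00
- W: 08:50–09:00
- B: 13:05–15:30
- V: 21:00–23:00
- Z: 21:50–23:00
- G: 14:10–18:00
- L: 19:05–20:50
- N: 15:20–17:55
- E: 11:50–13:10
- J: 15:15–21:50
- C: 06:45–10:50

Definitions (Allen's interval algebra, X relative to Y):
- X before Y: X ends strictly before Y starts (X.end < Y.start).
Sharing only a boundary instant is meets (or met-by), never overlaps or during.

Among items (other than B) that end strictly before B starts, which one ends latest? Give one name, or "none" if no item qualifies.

C

Target B = [13:05, 15:30].
C [06:45, 10:50] → before → candidate.
E [11:50, 13:10] → overlaps → excluded.
F [14:15, 21:00] → overlapped-by → excluded.
G [14:10, 18:00] → overlapped-by → excluded.
J [15:15, 21:50] → overlapped-by → excluded.
L [19:05, 20:50] → after → excluded.
N [15:20, 17:55] → overlapped-by → excluded.
V [21:00, 23:00] → after → excluded.
W [08:50, 09:00] → before → candidate.
Z [21:50, 23:00] → after → excluded.
Among candidates, latest end is 10:50 → C.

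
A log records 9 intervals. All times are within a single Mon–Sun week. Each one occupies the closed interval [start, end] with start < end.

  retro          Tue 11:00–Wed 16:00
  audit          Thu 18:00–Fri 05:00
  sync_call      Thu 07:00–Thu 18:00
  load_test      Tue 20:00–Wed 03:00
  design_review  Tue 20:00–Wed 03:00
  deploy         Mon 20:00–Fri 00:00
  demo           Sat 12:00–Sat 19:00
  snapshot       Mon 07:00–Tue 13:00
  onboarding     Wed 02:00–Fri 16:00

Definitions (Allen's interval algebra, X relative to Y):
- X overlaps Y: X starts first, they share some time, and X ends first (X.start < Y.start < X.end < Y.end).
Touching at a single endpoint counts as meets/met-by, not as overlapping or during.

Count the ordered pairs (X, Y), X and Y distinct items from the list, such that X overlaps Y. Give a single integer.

Checking all 72 ordered pairs for relation 'overlaps'; matching pairs in alphabetical order:
(deploy, audit): deploy overlaps audit ✓
(deploy, onboarding): deploy overlaps onboarding ✓
(design_review, onboarding): design_review overlaps onboarding ✓
(load_test, onboarding): load_test overlaps onboarding ✓
(retro, onboarding): retro overlaps onboarding ✓
(snapshot, deploy): snapshot overlaps deploy ✓
(snapshot, retro): snapshot overlaps retro ✓
Count: 7.

7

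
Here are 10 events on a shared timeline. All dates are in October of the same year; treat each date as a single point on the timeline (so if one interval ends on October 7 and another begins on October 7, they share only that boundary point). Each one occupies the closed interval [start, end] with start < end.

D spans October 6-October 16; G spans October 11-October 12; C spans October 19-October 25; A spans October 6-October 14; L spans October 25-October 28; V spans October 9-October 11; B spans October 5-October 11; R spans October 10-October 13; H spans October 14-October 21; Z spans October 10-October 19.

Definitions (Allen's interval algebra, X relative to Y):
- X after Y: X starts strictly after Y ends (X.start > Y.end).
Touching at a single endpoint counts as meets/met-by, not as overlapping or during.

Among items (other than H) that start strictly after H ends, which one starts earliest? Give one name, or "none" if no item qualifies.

Target H = [October 14, October 21].
A [October 6, October 14] → meets → excluded.
B [October 5, October 11] → before → excluded.
C [October 19, October 25] → overlapped-by → excluded.
D [October 6, October 16] → overlaps → excluded.
G [October 11, October 12] → before → excluded.
L [October 25, October 28] → after → candidate.
R [October 10, October 13] → before → excluded.
V [October 9, October 11] → before → excluded.
Z [October 10, October 19] → overlaps → excluded.
Among candidates, earliest start is October 25 → L.

L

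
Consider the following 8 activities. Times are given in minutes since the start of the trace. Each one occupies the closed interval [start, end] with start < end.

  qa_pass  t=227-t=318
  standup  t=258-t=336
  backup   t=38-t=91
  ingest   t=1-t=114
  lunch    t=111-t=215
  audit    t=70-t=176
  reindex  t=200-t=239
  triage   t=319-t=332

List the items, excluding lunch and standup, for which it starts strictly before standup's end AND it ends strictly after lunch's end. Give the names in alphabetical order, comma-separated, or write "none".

qa_pass, reindex, triage

Conditions: its start is strictly before standup's end (X.start < t=336) AND its end is strictly after lunch's end (X.end > t=215).
audit: start t=70 < t=336? ✓; end t=176 > t=215? ✗ → no.
backup: start t=38 < t=336? ✓; end t=91 > t=215? ✗ → no.
ingest: start t=1 < t=336? ✓; end t=114 > t=215? ✗ → no.
qa_pass: start t=227 < t=336? ✓; end t=318 > t=215? ✓ → yes.
reindex: start t=200 < t=336? ✓; end t=239 > t=215? ✓ → yes.
triage: start t=319 < t=336? ✓; end t=332 > t=215? ✓ → yes.
Result: qa_pass, reindex, triage.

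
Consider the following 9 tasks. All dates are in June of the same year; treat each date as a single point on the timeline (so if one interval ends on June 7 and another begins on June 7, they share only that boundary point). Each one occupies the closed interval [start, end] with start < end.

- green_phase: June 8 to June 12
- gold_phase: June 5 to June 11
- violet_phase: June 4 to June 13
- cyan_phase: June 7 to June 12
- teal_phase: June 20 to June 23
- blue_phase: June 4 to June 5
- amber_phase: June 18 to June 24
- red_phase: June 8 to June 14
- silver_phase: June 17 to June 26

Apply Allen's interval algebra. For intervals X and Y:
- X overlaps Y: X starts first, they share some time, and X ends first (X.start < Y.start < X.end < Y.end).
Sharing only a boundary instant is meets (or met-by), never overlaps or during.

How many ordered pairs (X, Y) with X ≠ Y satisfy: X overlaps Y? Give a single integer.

5

Checking all 72 ordered pairs for relation 'overlaps'; matching pairs in alphabetical order:
(cyan_phase, red_phase): cyan_phase overlaps red_phase ✓
(gold_phase, cyan_phase): gold_phase overlaps cyan_phase ✓
(gold_phase, green_phase): gold_phase overlaps green_phase ✓
(gold_phase, red_phase): gold_phase overlaps red_phase ✓
(violet_phase, red_phase): violet_phase overlaps red_phase ✓
Count: 5.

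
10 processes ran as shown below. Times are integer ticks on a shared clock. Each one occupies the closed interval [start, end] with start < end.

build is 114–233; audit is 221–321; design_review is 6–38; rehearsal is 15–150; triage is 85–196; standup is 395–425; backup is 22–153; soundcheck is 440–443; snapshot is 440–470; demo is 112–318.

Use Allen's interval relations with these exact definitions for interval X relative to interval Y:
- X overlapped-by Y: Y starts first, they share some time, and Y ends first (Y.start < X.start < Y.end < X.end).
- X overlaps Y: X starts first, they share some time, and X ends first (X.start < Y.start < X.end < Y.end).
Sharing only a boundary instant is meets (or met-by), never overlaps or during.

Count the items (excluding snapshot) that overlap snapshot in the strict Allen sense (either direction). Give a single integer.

Target snapshot = [440, 470].
audit [221, 321] → before → no.
backup [22, 153] → before → no.
build [114, 233] → before → no.
demo [112, 318] → before → no.
design_review [6, 38] → before → no.
rehearsal [15, 150] → before → no.
soundcheck [440, 443] → starts → no.
standup [395, 425] → before → no.
triage [85, 196] → before → no.
Total: 0.

0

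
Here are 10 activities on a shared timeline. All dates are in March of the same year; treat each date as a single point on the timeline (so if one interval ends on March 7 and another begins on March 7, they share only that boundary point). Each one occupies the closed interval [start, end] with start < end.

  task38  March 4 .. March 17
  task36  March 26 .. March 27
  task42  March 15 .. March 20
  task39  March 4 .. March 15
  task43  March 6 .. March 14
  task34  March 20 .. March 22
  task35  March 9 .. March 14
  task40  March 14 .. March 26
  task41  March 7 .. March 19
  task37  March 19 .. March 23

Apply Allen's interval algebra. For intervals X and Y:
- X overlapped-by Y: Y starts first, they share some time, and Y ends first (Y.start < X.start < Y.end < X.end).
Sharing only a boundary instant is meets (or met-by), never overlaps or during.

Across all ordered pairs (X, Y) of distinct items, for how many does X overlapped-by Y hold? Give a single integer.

9

Checking all 90 ordered pairs for relation 'overlapped-by'; matching pairs in alphabetical order:
(task37, task42): task37 overlapped-by task42 ✓
(task40, task38): task40 overlapped-by task38 ✓
(task40, task39): task40 overlapped-by task39 ✓
(task40, task41): task40 overlapped-by task41 ✓
(task41, task38): task41 overlapped-by task38 ✓
(task41, task39): task41 overlapped-by task39 ✓
(task41, task43): task41 overlapped-by task43 ✓
(task42, task38): task42 overlapped-by task38 ✓
(task42, task41): task42 overlapped-by task41 ✓
Count: 9.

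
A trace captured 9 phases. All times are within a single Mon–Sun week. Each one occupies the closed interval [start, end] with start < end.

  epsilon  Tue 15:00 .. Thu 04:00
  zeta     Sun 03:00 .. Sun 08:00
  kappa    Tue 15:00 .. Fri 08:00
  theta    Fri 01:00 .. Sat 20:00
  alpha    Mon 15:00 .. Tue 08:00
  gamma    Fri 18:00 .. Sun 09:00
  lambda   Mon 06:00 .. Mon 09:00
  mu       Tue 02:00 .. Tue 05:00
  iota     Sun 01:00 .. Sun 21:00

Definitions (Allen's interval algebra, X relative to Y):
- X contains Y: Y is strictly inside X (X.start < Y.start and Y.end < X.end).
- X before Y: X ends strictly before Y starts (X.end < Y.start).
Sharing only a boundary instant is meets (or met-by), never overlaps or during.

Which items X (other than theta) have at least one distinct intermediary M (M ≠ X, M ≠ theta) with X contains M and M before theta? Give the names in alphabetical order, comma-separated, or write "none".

Target theta = [Fri 01:00, Sat 20:00].
Intermediaries M with M before theta: alpha, epsilon, lambda, mu.
Via alpha — items with X contains alpha: none.
Via epsilon — items with X contains epsilon: none.
Via lambda — items with X contains lambda: none.
Via mu — items with X contains mu: alpha.
Union: alpha.

alpha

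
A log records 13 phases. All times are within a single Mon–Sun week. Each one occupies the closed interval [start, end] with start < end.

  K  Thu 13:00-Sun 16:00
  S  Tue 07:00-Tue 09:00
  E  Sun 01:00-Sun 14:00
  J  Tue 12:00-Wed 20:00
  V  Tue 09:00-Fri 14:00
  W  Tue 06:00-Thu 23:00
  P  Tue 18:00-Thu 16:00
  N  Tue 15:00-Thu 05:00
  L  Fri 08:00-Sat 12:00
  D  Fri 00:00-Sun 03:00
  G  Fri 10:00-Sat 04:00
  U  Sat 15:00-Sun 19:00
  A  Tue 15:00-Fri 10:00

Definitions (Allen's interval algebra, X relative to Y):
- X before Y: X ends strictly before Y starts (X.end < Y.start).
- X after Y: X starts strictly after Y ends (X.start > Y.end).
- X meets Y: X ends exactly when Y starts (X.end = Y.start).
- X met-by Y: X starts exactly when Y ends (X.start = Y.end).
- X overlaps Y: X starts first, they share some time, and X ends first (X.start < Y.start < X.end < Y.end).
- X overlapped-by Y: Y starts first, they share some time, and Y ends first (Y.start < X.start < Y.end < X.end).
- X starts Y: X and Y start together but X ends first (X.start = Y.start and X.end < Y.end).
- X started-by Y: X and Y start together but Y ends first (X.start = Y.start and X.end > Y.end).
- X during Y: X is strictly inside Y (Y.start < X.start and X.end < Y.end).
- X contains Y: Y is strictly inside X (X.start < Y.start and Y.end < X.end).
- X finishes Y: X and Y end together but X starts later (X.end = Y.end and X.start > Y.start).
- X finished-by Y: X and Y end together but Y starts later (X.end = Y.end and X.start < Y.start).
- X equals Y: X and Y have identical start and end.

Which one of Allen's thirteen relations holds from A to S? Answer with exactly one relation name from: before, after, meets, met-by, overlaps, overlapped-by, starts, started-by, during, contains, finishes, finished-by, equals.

A = [Tue 15:00, Fri 10:00]; S = [Tue 07:00, Tue 09:00].
Compare endpoints: A.start > S.start, A.start > S.end, A.end > S.start, A.end > S.end.
That pattern is 'after'.

after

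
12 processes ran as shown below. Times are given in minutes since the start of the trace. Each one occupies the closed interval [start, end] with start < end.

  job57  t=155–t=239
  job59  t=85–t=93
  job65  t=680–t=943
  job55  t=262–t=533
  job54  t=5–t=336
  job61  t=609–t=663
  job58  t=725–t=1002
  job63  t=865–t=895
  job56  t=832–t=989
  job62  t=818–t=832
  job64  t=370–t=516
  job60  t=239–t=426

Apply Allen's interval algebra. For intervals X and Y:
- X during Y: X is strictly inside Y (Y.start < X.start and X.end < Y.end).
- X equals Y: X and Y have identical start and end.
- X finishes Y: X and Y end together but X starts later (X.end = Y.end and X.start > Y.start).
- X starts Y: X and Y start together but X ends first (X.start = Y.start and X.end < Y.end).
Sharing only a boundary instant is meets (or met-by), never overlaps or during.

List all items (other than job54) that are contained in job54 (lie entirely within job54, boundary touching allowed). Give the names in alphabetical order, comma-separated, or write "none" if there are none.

Target job54 = [t=5, t=336].
job55 [t=262, t=533] → overlapped-by → no.
job56 [t=832, t=989] → after → no.
job57 [t=155, t=239] → during → yes.
job58 [t=725, t=1002] → after → no.
job59 [t=85, t=93] → during → yes.
job60 [t=239, t=426] → overlapped-by → no.
job61 [t=609, t=663] → after → no.
job62 [t=818, t=832] → after → no.
job63 [t=865, t=895] → after → no.
job64 [t=370, t=516] → after → no.
job65 [t=680, t=943] → after → no.
Result: job57, job59.

job57, job59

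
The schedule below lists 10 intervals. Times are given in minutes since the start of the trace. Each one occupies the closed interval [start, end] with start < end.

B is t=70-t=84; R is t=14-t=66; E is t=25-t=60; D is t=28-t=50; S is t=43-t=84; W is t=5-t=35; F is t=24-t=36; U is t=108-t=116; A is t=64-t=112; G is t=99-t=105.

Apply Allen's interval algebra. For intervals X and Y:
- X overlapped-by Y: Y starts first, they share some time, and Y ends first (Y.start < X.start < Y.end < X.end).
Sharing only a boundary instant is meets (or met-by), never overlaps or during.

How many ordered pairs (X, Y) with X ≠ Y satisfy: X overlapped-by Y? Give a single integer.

Checking all 90 ordered pairs for relation 'overlapped-by'; matching pairs in alphabetical order:
(A, R): A overlapped-by R ✓
(A, S): A overlapped-by S ✓
(D, F): D overlapped-by F ✓
(D, W): D overlapped-by W ✓
(E, F): E overlapped-by F ✓
(E, W): E overlapped-by W ✓
(F, W): F overlapped-by W ✓
(R, W): R overlapped-by W ✓
(S, D): S overlapped-by D ✓
(S, E): S overlapped-by E ✓
(S, R): S overlapped-by R ✓
(U, A): U overlapped-by A ✓
Count: 12.

12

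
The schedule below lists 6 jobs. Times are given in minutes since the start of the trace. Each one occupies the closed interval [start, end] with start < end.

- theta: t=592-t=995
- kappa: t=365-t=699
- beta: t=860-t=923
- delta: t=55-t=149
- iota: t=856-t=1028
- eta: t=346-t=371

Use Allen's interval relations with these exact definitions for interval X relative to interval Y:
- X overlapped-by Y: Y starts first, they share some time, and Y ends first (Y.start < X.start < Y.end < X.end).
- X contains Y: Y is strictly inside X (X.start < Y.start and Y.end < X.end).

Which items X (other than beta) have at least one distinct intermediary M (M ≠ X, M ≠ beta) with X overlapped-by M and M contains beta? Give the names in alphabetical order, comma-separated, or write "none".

iota

Target beta = [t=860, t=923].
Intermediaries M with M contains beta: iota, theta.
Via iota — items with X overlapped-by iota: none.
Via theta — items with X overlapped-by theta: iota.
Union: iota.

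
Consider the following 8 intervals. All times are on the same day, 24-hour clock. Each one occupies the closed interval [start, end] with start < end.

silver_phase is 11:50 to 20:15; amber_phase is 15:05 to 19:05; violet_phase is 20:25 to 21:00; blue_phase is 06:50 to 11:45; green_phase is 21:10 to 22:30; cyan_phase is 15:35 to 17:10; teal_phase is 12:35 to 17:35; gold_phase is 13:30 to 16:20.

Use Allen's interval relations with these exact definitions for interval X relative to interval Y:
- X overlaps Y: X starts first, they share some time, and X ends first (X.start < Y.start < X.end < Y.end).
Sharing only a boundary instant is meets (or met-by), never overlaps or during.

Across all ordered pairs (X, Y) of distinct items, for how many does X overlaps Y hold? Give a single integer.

Checking all 56 ordered pairs for relation 'overlaps'; matching pairs in alphabetical order:
(gold_phase, amber_phase): gold_phase overlaps amber_phase ✓
(gold_phase, cyan_phase): gold_phase overlaps cyan_phase ✓
(teal_phase, amber_phase): teal_phase overlaps amber_phase ✓
Count: 3.

3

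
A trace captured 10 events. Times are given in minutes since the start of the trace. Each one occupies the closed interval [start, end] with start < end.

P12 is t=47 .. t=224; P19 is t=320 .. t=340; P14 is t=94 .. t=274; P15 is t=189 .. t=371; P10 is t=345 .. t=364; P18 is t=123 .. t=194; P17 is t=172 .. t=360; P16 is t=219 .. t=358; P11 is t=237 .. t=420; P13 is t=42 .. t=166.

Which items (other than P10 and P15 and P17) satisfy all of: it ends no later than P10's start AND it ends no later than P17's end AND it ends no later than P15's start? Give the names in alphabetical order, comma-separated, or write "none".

P13

Conditions: its end is no later than P10's start (X.end <= t=345) AND its end is no later than P17's end (X.end <= t=360) AND its end is no later than P15's start (X.end <= t=189).
P11: end t=420 <= t=345? ✗; end t=420 <= t=360? ✗; end t=420 <= t=189? ✗ → no.
P12: end t=224 <= t=345? ✓; end t=224 <= t=360? ✓; end t=224 <= t=189? ✗ → no.
P13: end t=166 <= t=345? ✓; end t=166 <= t=360? ✓; end t=166 <= t=189? ✓ → yes.
P14: end t=274 <= t=345? ✓; end t=274 <= t=360? ✓; end t=274 <= t=189? ✗ → no.
P16: end t=358 <= t=345? ✗; end t=358 <= t=360? ✓; end t=358 <= t=189? ✗ → no.
P18: end t=194 <= t=345? ✓; end t=194 <= t=360? ✓; end t=194 <= t=189? ✗ → no.
P19: end t=340 <= t=345? ✓; end t=340 <= t=360? ✓; end t=340 <= t=189? ✗ → no.
Result: P13.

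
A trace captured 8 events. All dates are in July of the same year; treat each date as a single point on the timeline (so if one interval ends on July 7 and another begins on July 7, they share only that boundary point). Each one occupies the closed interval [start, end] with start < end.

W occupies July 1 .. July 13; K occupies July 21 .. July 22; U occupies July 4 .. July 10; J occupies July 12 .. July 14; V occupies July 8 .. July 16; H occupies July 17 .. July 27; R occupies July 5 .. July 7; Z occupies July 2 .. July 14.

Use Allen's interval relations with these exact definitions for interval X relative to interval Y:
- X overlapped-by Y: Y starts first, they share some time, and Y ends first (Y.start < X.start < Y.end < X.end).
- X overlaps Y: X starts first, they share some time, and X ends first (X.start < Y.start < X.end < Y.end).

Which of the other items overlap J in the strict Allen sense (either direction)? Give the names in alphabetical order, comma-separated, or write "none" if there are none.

W

Target J = [July 12, July 14].
H [July 17, July 27] → after → no.
K [July 21, July 22] → after → no.
R [July 5, July 7] → before → no.
U [July 4, July 10] → before → no.
V [July 8, July 16] → contains → no.
W [July 1, July 13] → overlaps → yes.
Z [July 2, July 14] → finished-by → no.
Result: W.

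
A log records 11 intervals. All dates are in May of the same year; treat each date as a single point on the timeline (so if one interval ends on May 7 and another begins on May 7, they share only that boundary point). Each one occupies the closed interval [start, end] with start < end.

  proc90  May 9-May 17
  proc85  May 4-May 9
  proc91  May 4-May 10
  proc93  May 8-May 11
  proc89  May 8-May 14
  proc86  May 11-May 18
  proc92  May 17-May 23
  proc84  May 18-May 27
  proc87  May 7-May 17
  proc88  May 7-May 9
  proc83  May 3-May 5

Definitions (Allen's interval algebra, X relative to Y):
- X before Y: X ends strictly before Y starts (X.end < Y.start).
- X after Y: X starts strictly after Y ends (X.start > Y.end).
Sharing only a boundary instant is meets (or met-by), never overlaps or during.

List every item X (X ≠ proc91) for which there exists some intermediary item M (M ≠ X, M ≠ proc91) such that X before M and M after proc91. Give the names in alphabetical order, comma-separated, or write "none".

proc83, proc85, proc87, proc88, proc89, proc90, proc93

Target proc91 = [May 4, May 10].
Intermediaries M with M after proc91: proc84, proc86, proc92.
Via proc84 — items with X before proc84: proc83, proc85, proc87, proc88, proc89, proc90, proc93.
Via proc86 — items with X before proc86: proc83, proc85, proc88.
Via proc92 — items with X before proc92: proc83, proc85, proc88, proc89, proc93.
Union: proc83, proc85, proc87, proc88, proc89, proc90, proc93.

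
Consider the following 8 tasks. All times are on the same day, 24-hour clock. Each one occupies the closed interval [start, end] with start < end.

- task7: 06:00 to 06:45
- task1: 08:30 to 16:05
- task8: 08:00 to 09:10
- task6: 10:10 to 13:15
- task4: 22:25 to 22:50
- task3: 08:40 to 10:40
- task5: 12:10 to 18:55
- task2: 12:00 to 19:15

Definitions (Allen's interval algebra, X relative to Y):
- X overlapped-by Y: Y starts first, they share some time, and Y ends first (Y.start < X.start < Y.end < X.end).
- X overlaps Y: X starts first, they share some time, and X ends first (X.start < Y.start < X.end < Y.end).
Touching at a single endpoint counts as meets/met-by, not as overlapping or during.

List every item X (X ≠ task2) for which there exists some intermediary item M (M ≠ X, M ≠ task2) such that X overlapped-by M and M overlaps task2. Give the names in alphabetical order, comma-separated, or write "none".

task5

Target task2 = [12:00, 19:15].
Intermediaries M with M overlaps task2: task1, task6.
Via task1 — items with X overlapped-by task1: task5.
Via task6 — items with X overlapped-by task6: task5.
Union: task5.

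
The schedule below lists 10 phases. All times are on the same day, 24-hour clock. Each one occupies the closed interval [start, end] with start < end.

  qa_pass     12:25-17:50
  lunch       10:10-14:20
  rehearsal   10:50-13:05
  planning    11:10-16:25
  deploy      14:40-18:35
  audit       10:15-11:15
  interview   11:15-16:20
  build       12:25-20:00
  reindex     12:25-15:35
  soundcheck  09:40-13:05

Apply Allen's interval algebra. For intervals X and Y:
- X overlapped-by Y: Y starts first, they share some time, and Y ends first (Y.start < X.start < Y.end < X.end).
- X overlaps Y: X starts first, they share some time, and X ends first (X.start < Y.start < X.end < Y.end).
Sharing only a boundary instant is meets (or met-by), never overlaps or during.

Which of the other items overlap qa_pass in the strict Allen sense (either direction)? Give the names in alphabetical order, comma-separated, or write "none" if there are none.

Target qa_pass = [12:25, 17:50].
audit [10:15, 11:15] → before → no.
build [12:25, 20:00] → started-by → no.
deploy [14:40, 18:35] → overlapped-by → yes.
interview [11:15, 16:20] → overlaps → yes.
lunch [10:10, 14:20] → overlaps → yes.
planning [11:10, 16:25] → overlaps → yes.
rehearsal [10:50, 13:05] → overlaps → yes.
reindex [12:25, 15:35] → starts → no.
soundcheck [09:40, 13:05] → overlaps → yes.
Result: deploy, interview, lunch, planning, rehearsal, soundcheck.

deploy, interview, lunch, planning, rehearsal, soundcheck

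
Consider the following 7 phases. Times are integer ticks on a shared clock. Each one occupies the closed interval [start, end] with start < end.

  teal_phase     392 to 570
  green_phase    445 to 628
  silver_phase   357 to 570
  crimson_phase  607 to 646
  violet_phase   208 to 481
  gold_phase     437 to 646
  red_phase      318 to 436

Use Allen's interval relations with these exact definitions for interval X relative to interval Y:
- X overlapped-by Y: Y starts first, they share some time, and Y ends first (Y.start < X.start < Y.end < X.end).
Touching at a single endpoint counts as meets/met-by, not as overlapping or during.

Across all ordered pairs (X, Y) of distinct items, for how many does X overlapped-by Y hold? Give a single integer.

11

Checking all 42 ordered pairs for relation 'overlapped-by'; matching pairs in alphabetical order:
(crimson_phase, green_phase): crimson_phase overlapped-by green_phase ✓
(gold_phase, silver_phase): gold_phase overlapped-by silver_phase ✓
(gold_phase, teal_phase): gold_phase overlapped-by teal_phase ✓
(gold_phase, violet_phase): gold_phase overlapped-by violet_phase ✓
(green_phase, silver_phase): green_phase overlapped-by silver_phase ✓
(green_phase, teal_phase): green_phase overlapped-by teal_phase ✓
(green_phase, violet_phase): green_phase overlapped-by violet_phase ✓
(silver_phase, red_phase): silver_phase overlapped-by red_phase ✓
(silver_phase, violet_phase): silver_phase overlapped-by violet_phase ✓
(teal_phase, red_phase): teal_phase overlapped-by red_phase ✓
(teal_phase, violet_phase): teal_phase overlapped-by violet_phase ✓
Count: 11.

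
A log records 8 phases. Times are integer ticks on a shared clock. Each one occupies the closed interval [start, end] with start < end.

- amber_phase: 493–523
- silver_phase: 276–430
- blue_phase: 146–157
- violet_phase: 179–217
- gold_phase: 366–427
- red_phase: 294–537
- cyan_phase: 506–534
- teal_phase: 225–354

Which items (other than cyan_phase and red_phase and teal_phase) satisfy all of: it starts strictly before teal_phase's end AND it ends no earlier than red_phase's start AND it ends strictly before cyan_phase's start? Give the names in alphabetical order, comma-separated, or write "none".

Conditions: its start is strictly before teal_phase's end (X.start < 354) AND its end is no earlier than red_phase's start (X.end >= 294) AND its end is strictly before cyan_phase's start (X.end < 506).
amber_phase: start 493 < 354? ✗; end 523 >= 294? ✓; end 523 < 506? ✗ → no.
blue_phase: start 146 < 354? ✓; end 157 >= 294? ✗; end 157 < 506? ✓ → no.
gold_phase: start 366 < 354? ✗; end 427 >= 294? ✓; end 427 < 506? ✓ → no.
silver_phase: start 276 < 354? ✓; end 430 >= 294? ✓; end 430 < 506? ✓ → yes.
violet_phase: start 179 < 354? ✓; end 217 >= 294? ✗; end 217 < 506? ✓ → no.
Result: silver_phase.

silver_phase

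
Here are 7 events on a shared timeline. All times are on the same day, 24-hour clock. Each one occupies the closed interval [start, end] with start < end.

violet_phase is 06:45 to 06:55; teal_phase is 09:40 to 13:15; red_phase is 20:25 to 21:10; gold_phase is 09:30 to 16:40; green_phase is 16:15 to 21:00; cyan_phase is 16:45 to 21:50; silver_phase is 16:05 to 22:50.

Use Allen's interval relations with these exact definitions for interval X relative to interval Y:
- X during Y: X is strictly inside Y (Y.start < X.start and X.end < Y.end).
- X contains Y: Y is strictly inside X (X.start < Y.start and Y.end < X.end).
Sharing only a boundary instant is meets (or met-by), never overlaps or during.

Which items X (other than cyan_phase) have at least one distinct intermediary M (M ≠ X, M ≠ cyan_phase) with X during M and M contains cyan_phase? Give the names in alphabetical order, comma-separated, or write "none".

green_phase, red_phase

Target cyan_phase = [16:45, 21:50].
Intermediaries M with M contains cyan_phase: silver_phase.
Via silver_phase — items with X during silver_phase: green_phase, red_phase.
Union: green_phase, red_phase.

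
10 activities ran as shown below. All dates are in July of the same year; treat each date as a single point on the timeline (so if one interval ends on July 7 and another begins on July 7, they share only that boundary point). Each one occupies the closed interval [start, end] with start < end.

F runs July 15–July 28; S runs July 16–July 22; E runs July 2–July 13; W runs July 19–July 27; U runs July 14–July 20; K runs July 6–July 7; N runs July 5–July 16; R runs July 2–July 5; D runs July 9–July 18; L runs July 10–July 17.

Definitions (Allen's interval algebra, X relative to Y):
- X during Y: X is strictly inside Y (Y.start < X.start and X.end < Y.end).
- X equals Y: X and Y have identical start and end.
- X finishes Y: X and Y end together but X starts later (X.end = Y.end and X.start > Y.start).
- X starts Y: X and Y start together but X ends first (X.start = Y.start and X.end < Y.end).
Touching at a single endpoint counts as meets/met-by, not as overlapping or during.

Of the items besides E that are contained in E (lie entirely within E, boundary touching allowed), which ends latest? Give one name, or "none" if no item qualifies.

Target E = [July 2, July 13].
D [July 9, July 18] → overlapped-by → excluded.
F [July 15, July 28] → after → excluded.
K [July 6, July 7] → during → candidate.
L [July 10, July 17] → overlapped-by → excluded.
N [July 5, July 16] → overlapped-by → excluded.
R [July 2, July 5] → starts → candidate.
S [July 16, July 22] → after → excluded.
U [July 14, July 20] → after → excluded.
W [July 19, July 27] → after → excluded.
Among candidates, latest end is July 7 → K.

K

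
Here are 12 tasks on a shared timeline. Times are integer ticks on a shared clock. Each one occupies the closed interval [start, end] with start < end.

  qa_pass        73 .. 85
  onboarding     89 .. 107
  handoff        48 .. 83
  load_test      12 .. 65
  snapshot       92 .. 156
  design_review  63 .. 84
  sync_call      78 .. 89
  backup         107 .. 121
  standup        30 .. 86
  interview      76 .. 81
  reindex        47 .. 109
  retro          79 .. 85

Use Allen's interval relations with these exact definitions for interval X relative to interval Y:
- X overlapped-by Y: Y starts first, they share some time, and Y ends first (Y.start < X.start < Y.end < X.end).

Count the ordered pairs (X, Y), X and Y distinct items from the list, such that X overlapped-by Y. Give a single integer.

19

Checking all 132 ordered pairs for relation 'overlapped-by'; matching pairs in alphabetical order:
(backup, reindex): backup overlapped-by reindex ✓
(design_review, handoff): design_review overlapped-by handoff ✓
(design_review, load_test): design_review overlapped-by load_test ✓
(handoff, load_test): handoff overlapped-by load_test ✓
(qa_pass, design_review): qa_pass overlapped-by design_review ✓
(qa_pass, handoff): qa_pass overlapped-by handoff ✓
(reindex, load_test): reindex overlapped-by load_test ✓
(reindex, standup): reindex overlapped-by standup ✓
(retro, design_review): retro overlapped-by design_review ✓
(retro, handoff): retro overlapped-by handoff ✓
(retro, interview): retro overlapped-by interview ✓
(snapshot, onboarding): snapshot overlapped-by onboarding ✓
(snapshot, reindex): snapshot overlapped-by reindex ✓
(standup, load_test): standup overlapped-by load_test ✓
(sync_call, design_review): sync_call overlapped-by design_review ✓
(sync_call, handoff): sync_call overlapped-by handoff ✓
(sync_call, interview): sync_call overlapped-by interview ✓
(sync_call, qa_pass): sync_call overlapped-by qa_pass ✓
(sync_call, standup): sync_call overlapped-by standup ✓
Count: 19.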